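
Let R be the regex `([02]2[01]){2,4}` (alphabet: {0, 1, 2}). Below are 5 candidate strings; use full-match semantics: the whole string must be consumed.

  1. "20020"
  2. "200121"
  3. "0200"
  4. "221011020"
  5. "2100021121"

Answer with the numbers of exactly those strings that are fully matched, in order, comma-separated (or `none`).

1 → no match
2 → no match
3 → no match
4 → no match
5 → no match

none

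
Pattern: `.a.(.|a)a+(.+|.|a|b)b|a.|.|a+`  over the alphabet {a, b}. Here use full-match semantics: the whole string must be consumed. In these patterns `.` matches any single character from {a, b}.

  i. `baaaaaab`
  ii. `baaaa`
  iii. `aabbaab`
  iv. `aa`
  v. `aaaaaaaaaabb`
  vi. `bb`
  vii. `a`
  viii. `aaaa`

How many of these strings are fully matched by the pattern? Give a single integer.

i → match
ii → no match
iii → match
iv → match
v → match
vi → no match
vii → match
viii → match
Total matched: 6

6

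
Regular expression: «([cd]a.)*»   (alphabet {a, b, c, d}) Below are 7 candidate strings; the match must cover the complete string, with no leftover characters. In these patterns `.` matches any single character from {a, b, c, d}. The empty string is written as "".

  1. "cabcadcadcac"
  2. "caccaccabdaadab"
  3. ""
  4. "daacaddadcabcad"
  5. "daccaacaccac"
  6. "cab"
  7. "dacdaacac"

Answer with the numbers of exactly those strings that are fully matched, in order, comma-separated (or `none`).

1 → match
2 → match
3 → match
4 → match
5 → match
6 → match
7 → match

1, 2, 3, 4, 5, 6, 7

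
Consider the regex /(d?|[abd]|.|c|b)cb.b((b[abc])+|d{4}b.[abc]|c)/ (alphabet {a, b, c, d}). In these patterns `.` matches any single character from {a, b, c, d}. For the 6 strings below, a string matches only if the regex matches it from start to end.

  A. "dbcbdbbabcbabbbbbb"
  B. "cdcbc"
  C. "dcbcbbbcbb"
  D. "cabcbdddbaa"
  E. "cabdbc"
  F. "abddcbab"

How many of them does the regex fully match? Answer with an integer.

0

A → no match
B. "cdcbc" → no match
C. "dcbcbbbcbb" → no match
D. "cabcbdddbaa" → no match
E. "cabdbc" → no match
F. "abddcbab" → no match
Total matched: 0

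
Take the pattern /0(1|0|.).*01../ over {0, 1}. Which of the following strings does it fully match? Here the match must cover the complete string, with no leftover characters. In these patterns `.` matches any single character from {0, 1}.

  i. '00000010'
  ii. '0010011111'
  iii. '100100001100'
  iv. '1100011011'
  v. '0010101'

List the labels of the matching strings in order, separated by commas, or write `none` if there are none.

v

i → no match
ii → no match
iii → no match — must start with '0'
iv → no match — must start with '0'
v → match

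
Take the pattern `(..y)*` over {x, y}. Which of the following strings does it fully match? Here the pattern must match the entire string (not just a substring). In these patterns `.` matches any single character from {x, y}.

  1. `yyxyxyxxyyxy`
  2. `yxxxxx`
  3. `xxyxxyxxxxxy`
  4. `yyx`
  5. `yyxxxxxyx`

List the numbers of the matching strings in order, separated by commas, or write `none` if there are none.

1 → no match
2 → no match
3 → no match
4 → no match
5 → no match

none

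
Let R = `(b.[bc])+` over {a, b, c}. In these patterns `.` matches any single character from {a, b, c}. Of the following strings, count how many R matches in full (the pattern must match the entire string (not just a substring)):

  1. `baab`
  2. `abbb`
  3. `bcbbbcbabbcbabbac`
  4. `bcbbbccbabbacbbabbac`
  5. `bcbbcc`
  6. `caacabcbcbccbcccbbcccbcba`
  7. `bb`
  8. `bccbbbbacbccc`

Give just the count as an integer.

1 → no match
2 → no match — must start with `b`
3 → no match
4 → no match
5 → match
6 → no match — must start with `b`
7 → no match
8 → no match
Total matched: 1

1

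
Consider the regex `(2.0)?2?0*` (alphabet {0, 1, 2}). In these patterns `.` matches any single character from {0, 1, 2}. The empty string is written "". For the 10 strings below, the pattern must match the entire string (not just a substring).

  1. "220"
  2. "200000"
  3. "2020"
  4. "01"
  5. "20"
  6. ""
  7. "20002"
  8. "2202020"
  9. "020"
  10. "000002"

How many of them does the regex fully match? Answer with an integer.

1 → match
2 → match
3 → no match
4 → no match
5 → match
6 → match
7 → no match
8 → no match
9 → no match
10 → no match
Total matched: 4

4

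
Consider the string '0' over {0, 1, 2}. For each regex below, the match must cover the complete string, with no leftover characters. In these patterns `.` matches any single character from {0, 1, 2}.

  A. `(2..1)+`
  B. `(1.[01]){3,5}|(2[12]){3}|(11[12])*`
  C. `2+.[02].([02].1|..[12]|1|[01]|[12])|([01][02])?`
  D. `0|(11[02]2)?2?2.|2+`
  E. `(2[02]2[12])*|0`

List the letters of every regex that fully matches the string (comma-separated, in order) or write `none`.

D, E

A → no match — must start with '2'
B → no match
C → no match
D → match
E → match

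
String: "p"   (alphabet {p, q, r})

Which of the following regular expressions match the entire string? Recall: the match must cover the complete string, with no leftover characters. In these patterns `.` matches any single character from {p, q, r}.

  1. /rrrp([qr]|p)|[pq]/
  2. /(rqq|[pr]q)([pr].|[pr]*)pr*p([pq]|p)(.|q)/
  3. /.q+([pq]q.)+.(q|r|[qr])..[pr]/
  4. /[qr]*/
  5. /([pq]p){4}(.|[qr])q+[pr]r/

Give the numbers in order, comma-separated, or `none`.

1

1 → match
2 → no match
3 → no match
4 → no match
5 → no match — must end with "r"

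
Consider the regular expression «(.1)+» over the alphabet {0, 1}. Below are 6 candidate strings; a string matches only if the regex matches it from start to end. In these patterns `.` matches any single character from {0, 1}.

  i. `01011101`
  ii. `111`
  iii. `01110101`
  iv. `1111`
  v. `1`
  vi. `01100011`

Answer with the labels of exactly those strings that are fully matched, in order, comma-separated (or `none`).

i → match
ii → no match
iii → match
iv → match
v → no match
vi → no match

i, iii, iv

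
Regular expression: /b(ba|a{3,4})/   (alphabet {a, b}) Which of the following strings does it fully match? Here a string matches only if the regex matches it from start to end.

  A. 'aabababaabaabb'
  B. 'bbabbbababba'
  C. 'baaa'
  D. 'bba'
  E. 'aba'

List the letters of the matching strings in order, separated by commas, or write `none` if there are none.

A → no match — must start with 'b'
B. 'bbabbbababba' → no match
C. 'baaa' → match
D. 'bba' → match
E. 'aba' → no match — must start with 'b'

C, D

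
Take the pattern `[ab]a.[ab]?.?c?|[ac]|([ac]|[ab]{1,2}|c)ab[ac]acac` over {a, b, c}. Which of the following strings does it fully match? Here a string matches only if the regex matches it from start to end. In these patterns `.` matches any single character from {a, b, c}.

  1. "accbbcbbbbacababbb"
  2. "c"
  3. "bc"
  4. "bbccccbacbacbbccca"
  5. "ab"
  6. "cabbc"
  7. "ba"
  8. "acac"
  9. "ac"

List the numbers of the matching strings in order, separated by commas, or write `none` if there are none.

1 → no match
2. "c" → match
3. "bc" → no match
4 → no match
5. "ab" → no match
6. "cabbc" → no match
7. "ba" → no match
8. "acac" → no match
9. "ac" → no match

2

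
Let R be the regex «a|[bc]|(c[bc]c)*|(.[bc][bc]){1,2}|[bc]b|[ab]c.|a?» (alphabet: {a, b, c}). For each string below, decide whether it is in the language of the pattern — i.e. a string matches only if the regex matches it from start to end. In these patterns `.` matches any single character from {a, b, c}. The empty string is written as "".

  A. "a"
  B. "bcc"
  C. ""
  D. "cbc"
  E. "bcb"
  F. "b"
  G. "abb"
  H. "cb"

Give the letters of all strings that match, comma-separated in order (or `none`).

A → match
B → match
C → match
D → match
E → match
F → match
G → match
H → match

A, B, C, D, E, F, G, H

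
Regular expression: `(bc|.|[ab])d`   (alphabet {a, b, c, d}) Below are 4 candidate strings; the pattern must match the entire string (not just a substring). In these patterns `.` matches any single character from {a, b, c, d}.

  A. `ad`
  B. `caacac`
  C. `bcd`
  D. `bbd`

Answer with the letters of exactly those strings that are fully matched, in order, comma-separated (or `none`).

A, C

A → match
B → no match — must end with `d`
C → match
D → no match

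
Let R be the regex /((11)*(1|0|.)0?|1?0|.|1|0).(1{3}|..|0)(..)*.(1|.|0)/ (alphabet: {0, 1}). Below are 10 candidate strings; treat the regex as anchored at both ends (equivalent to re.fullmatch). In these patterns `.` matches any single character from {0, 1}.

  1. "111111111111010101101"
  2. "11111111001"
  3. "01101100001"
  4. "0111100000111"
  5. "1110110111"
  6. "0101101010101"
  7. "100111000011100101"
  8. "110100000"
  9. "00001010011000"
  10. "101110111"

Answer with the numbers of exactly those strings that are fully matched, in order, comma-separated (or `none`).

1, 2, 4, 5, 6, 7, 8, 9, 10

1 → match
2 → match
3 → no match
4 → match
5 → match
6 → match
7 → match
8 → match
9 → match
10 → match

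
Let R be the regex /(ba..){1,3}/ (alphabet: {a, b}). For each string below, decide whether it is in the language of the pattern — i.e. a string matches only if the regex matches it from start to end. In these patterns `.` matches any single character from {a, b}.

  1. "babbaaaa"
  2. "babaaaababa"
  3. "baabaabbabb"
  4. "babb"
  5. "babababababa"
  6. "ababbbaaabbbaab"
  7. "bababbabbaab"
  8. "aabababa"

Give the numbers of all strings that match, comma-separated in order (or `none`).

4, 5

1 → no match
2 → no match
3 → no match
4 → match
5 → match
6 → no match — must start with "ba"
7 → no match
8 → no match — must start with "ba"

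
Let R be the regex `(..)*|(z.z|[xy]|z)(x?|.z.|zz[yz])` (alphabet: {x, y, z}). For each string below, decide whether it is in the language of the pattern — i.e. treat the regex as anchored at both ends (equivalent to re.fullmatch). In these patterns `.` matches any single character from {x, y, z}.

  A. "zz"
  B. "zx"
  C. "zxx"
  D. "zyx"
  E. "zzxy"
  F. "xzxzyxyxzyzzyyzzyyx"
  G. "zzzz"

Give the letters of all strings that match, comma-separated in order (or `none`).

A, B, E, G

A → match
B → match
C → no match
D → no match
E → match
F → no match
G → match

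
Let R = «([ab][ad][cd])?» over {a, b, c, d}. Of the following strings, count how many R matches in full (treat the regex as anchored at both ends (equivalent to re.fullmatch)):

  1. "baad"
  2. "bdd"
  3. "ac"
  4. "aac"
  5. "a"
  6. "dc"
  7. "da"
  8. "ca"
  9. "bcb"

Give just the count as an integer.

2

1. "baad" → no match
2. "bdd" → match
3. "ac" → no match
4. "aac" → match
5. "a" → no match
6. "dc" → no match
7. "da" → no match
8. "ca" → no match
9. "bcb" → no match
Total matched: 2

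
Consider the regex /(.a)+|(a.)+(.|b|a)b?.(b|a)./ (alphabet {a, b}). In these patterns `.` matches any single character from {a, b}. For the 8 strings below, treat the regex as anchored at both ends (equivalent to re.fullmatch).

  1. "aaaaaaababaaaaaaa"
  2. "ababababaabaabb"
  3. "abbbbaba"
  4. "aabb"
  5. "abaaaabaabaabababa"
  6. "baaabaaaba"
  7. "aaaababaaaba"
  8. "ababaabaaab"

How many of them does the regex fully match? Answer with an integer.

2

1 → no match
2 → no match
3. "abbbbaba" → no match
4. "aabb" → no match
5 → no match
6. "baaabaaaba" → match
7. "aaaababaaaba" → match
8. "ababaabaaab" → no match
Total matched: 2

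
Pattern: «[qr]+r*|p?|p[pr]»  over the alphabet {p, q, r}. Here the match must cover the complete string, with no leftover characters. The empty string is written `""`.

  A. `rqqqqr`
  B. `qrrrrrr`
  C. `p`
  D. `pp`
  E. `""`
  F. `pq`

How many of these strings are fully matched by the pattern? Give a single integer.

A → match
B → match
C → match
D → match
E → match
F → no match
Total matched: 5

5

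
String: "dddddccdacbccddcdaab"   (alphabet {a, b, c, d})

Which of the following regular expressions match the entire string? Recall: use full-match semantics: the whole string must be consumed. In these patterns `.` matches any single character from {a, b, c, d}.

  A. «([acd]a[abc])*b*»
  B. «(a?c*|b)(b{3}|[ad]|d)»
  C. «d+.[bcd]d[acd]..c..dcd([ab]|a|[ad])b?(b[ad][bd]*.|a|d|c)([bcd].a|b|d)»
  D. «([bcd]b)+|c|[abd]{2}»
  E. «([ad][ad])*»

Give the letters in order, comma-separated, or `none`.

C

A → no match
B → no match
C → match
D → no match
E → no match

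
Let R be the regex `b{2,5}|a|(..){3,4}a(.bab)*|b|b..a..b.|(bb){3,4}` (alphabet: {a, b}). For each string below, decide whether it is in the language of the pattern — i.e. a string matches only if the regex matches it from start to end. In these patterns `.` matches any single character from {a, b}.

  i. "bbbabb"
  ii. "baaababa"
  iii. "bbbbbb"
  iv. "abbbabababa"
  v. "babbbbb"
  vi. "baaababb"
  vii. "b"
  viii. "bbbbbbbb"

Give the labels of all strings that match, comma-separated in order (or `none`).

i → no match
ii → match
iii → match
iv → no match
v → no match
vi → match
vii → match
viii → match

ii, iii, vi, vii, viii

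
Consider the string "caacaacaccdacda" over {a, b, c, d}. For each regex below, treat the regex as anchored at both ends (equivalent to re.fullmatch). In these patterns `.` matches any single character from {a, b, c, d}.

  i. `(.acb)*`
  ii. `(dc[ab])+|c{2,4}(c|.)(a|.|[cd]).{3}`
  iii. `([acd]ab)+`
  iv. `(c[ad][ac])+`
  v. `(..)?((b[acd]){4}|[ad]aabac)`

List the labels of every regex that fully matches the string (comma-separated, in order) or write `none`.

i → no match
ii → no match
iii → no match — must end with "ab"
iv → match
v → no match

iv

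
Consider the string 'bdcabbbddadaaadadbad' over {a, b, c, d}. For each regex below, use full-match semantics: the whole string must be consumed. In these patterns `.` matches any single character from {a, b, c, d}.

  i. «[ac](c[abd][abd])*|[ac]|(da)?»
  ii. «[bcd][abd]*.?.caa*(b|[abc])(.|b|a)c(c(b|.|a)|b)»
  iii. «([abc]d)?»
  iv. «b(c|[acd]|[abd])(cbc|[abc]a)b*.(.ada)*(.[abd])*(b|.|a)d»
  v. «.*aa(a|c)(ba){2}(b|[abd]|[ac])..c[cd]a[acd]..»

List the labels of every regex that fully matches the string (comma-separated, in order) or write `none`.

i → no match
ii → no match
iii → no match
iv → match
v → no match

iv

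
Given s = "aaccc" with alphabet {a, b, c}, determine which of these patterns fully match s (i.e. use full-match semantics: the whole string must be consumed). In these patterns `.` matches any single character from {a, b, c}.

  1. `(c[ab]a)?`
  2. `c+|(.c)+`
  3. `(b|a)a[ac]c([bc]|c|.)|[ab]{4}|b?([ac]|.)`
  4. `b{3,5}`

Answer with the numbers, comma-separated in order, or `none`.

3

1 → no match
2 → no match
3 → match
4 → no match — must start with "b"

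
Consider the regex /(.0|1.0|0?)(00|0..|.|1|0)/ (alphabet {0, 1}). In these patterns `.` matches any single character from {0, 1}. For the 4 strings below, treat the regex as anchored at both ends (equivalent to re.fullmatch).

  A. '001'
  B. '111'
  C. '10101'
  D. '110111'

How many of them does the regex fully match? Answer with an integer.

1

A → match
B → no match
C → no match
D → no match
Total matched: 1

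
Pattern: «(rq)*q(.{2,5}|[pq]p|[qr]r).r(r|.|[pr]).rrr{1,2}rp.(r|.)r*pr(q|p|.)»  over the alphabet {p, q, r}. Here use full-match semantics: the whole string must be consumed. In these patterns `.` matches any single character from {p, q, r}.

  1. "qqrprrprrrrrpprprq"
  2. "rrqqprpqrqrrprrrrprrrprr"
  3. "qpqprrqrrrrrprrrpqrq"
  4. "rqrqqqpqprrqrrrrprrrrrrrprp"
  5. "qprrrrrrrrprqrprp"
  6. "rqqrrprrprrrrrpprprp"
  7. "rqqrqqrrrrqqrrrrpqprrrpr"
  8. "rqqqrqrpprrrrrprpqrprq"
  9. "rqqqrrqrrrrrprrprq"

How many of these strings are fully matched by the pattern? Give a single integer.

3

1 → match
2 → no match
3 → no match
4 → match
5 → no match
6 → match
7 → no match
8 → no match
9 → no match
Total matched: 3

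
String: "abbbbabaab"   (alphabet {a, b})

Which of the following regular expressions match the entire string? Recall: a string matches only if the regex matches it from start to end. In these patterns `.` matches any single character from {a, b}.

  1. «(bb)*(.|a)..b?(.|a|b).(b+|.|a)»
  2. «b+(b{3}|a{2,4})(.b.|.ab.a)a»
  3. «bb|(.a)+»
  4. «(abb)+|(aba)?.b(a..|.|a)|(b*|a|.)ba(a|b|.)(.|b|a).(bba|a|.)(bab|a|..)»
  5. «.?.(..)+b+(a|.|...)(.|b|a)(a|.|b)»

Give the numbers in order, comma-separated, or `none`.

5

1 → no match
2 → no match — must start with "b"
3 → no match
4 → no match
5 → match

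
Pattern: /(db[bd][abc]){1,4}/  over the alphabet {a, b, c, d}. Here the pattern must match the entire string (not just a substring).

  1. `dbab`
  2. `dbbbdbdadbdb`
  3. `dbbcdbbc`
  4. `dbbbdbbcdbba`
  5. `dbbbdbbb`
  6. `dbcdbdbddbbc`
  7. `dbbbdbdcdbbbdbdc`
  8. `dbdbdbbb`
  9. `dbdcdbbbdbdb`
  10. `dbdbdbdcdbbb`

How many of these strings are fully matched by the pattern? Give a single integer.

1 → no match
2 → match
3 → match
4 → match
5 → match
6 → no match
7 → match
8 → match
9 → match
10 → match
Total matched: 8

8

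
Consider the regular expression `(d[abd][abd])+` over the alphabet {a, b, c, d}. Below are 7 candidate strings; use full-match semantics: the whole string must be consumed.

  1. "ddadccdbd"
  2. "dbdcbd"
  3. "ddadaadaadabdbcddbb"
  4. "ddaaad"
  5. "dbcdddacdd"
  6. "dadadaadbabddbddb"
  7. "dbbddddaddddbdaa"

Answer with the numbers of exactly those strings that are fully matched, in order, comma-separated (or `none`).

none

1 → no match
2 → no match
3 → no match
4 → no match
5 → no match
6 → no match
7 → no match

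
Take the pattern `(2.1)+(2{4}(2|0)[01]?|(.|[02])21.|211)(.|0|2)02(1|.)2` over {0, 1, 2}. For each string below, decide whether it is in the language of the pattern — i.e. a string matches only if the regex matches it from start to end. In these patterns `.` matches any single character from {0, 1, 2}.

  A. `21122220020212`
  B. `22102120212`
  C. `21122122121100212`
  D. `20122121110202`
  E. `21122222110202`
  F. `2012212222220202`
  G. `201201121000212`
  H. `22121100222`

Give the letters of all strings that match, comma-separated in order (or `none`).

A → match
B → no match
C → match
D → match
E → match
F → match
G → match
H → match

A, C, D, E, F, G, H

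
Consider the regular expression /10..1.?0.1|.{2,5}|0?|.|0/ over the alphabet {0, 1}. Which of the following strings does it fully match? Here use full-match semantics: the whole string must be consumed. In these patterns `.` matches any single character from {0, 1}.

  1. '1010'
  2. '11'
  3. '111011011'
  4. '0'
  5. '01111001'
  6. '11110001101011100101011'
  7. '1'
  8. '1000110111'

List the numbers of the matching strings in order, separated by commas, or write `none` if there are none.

1, 2, 4, 7

1. '1010' → match
2. '11' → match
3. '111011011' → no match
4. '0' → match
5. '01111001' → no match
6 → no match
7. '1' → match
8. '1000110111' → no match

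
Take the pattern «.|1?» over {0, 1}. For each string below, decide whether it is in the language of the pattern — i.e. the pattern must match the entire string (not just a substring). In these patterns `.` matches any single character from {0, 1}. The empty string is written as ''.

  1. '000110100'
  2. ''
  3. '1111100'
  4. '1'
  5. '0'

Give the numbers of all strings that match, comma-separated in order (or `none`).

2, 4, 5

1 → no match
2 → match
3 → no match
4 → match
5 → match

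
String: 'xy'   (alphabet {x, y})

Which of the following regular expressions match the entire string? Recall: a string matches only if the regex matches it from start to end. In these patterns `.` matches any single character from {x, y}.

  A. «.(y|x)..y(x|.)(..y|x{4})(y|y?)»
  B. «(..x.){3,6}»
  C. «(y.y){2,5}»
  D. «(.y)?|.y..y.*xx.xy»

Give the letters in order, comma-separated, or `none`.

A → no match
B → no match
C → no match — must start with 'y'
D → match

D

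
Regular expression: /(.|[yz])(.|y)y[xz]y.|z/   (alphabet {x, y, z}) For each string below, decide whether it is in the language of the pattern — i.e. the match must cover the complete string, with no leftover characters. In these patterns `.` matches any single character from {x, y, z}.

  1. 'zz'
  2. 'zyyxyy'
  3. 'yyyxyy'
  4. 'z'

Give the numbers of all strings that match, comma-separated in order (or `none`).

1. 'zz' → no match
2. 'zyyxyy' → match
3. 'yyyxyy' → match
4. 'z' → match

2, 3, 4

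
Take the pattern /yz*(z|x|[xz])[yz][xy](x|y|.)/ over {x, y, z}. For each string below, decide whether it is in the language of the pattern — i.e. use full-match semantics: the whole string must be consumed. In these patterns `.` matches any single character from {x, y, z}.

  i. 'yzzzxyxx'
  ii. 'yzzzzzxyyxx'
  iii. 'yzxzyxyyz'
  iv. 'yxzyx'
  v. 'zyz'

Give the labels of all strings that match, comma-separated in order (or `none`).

i, iv

i. 'yzzzxyxx' → match
ii. 'yzzzzzxyyxx' → no match
iii. 'yzxzyxyyz' → no match
iv. 'yxzyx' → match
v. 'zyz' → no match — must start with 'y'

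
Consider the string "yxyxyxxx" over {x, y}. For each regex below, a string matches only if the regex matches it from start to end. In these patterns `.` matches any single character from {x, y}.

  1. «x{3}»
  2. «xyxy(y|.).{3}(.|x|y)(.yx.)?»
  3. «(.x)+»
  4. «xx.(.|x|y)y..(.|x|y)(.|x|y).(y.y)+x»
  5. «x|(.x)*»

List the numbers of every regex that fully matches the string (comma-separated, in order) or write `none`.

3, 5

1 → no match — must start with "x"
2 → no match — must start with "xyxy"
3 → match
4 → no match — must start with "xx"
5 → match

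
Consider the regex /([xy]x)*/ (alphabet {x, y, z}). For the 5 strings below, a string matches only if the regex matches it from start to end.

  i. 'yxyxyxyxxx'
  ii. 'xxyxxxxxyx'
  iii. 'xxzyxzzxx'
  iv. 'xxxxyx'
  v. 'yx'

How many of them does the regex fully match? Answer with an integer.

4

i → match
ii → match
iii → no match
iv → match
v → match
Total matched: 4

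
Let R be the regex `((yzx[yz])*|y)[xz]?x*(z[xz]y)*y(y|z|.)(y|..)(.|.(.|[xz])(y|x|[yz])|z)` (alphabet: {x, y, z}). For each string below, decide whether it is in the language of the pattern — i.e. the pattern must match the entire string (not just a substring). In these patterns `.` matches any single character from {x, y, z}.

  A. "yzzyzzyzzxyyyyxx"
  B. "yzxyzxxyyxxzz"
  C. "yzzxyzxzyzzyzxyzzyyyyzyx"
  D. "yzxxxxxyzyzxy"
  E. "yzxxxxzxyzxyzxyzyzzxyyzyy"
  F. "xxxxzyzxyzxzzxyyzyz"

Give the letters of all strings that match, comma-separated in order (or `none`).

D

A → no match
B → no match
C → no match
D → match
E → no match
F → no match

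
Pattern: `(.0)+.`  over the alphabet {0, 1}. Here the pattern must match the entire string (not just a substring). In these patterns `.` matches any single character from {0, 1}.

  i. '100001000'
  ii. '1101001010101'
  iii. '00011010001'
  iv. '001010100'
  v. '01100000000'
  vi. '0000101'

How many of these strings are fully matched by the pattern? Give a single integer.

2

i. '100001000' → no match
ii → no match
iii. '00011010001' → no match
iv. '001010100' → match
v. '01100000000' → no match
vi. '0000101' → match
Total matched: 2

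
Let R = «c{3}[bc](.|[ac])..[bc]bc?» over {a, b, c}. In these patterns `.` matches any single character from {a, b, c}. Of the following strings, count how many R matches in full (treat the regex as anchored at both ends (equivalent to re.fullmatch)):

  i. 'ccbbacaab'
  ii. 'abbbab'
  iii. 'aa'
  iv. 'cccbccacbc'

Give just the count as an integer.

1

i. 'ccbbacaab' → no match
ii. 'abbbab' → no match — must start with 'c'
iii. 'aa' → no match — must start with 'c'
iv. 'cccbccacbc' → match
Total matched: 1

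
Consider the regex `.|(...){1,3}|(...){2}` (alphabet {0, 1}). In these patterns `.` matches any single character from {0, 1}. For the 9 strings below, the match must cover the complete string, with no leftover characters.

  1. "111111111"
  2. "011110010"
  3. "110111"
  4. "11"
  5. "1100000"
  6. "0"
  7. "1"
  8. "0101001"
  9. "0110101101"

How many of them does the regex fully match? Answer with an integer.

1 → match
2 → match
3 → match
4 → no match
5 → no match
6 → match
7 → match
8 → no match
9 → no match
Total matched: 5

5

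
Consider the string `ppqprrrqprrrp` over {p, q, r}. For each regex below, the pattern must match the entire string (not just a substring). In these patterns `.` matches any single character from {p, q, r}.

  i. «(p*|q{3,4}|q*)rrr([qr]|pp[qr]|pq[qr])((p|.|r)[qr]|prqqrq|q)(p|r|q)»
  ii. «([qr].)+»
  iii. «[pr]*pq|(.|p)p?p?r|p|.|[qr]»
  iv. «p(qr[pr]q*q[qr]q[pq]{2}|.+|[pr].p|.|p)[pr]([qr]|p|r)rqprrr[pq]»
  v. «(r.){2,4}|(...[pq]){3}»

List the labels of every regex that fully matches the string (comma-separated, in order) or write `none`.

iv

i → no match
ii → no match
iii → no match
iv → match
v → no match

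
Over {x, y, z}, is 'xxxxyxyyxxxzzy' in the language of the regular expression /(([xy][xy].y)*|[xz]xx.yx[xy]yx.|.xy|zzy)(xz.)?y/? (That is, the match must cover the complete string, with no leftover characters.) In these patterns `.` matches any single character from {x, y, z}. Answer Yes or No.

Yes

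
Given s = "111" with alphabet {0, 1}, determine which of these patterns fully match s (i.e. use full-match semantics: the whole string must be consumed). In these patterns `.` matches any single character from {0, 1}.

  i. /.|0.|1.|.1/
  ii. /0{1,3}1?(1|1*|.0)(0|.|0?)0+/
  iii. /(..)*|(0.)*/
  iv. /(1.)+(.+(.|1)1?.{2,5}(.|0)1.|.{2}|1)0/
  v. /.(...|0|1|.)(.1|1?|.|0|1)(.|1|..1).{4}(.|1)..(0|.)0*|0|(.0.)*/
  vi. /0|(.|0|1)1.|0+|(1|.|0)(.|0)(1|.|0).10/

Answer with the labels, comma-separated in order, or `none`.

i → no match
ii → no match — must start with "0"
iii → no match
iv → no match — must end with "0"
v → no match
vi → match

vi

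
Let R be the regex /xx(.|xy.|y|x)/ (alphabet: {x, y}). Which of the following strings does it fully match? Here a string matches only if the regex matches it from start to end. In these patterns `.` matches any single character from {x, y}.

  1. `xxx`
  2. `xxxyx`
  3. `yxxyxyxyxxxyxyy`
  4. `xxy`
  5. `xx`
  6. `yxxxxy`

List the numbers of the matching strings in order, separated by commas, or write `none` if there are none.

1 → match
2 → match
3 → no match — must start with `xx`
4 → match
5 → no match
6 → no match — must start with `xx`

1, 2, 4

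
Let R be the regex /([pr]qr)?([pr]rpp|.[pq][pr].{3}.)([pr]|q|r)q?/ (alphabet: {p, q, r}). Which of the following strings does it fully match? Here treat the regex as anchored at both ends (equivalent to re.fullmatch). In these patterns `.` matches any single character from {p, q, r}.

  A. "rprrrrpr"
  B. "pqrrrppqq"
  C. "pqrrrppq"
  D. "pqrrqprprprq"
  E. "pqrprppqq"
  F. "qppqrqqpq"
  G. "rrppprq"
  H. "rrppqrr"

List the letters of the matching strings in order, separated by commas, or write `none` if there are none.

A, B, C, D, E, F

A → match
B → match
C → match
D → match
E → match
F → match
G → no match
H → no match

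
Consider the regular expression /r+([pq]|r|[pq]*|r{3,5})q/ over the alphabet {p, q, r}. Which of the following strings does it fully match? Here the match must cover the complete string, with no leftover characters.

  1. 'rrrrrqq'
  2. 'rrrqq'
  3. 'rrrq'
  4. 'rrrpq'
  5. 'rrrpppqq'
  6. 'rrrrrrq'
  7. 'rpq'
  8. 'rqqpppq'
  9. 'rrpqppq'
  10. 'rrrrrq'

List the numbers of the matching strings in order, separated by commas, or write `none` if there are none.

1. 'rrrrrqq' → match
2. 'rrrqq' → match
3. 'rrrq' → match
4. 'rrrpq' → match
5. 'rrrpppqq' → match
6. 'rrrrrrq' → match
7. 'rpq' → match
8. 'rqqpppq' → match
9. 'rrpqppq' → match
10. 'rrrrrq' → match

1, 2, 3, 4, 5, 6, 7, 8, 9, 10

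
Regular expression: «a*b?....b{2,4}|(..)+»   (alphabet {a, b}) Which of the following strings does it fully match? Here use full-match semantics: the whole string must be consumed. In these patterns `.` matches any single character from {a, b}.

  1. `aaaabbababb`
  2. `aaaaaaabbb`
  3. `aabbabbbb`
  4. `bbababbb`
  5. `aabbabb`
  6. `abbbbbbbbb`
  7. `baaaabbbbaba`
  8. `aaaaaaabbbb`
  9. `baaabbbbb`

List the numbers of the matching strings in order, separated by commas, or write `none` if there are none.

1 → match
2 → match
3 → match
4 → match
5 → match
6 → match
7 → match
8 → match
9 → match

1, 2, 3, 4, 5, 6, 7, 8, 9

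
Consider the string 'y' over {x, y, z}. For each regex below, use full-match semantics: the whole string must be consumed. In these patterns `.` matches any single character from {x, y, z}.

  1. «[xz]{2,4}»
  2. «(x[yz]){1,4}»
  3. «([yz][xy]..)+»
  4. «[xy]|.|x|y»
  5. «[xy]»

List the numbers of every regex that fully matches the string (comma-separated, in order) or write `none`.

1 → no match
2 → no match — must start with 'x'
3 → no match
4 → match
5 → match

4, 5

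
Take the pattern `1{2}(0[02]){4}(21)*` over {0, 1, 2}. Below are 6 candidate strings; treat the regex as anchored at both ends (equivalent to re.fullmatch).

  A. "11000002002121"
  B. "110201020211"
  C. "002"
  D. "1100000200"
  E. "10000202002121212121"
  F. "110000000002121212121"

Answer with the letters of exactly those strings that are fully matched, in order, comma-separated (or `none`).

A → match
B. "110201020211" → no match
C. "002" → no match — must start with "1"
D. "1100000200" → match
E → no match
F → no match

A, D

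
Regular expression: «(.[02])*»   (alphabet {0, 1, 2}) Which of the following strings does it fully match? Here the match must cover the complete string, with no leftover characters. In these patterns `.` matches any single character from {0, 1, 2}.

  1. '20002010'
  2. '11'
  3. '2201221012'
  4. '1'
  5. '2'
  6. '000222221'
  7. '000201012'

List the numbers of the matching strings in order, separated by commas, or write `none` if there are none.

1

1 → match
2 → no match
3 → no match
4 → no match
5 → no match
6 → no match
7 → no match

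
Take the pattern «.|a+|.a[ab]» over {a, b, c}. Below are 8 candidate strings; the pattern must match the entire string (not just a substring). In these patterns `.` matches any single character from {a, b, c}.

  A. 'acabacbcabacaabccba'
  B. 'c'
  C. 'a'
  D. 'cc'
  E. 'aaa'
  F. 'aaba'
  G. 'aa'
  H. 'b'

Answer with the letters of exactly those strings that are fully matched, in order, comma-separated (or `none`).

A → no match
B → match
C → match
D → no match
E → match
F → no match
G → match
H → match

B, C, E, G, H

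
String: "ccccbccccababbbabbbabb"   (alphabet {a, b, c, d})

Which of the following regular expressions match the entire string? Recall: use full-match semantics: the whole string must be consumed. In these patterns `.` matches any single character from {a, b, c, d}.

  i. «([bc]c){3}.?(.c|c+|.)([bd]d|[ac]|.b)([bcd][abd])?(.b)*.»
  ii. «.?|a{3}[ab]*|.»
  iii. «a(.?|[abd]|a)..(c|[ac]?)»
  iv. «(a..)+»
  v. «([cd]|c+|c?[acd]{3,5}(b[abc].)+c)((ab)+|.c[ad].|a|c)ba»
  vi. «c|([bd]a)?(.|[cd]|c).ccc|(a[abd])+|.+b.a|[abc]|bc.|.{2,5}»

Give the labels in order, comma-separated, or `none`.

i

i → match
ii → no match
iii → no match — must start with "a"
iv → no match — must start with "a"
v → no match — must end with "ba"
vi → no match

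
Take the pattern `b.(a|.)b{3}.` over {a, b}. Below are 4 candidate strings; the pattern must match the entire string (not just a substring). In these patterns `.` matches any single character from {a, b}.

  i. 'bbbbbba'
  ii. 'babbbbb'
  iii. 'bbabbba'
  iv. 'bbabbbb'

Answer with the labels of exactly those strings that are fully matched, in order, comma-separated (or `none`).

i, ii, iii, iv

i → match
ii → match
iii → match
iv → match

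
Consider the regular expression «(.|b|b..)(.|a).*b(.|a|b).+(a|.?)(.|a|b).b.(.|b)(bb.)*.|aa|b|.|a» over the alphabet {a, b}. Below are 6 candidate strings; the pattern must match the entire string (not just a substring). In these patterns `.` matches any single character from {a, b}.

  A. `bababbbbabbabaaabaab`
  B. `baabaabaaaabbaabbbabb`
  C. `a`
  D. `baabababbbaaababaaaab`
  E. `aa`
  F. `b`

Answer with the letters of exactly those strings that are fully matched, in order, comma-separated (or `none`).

A, B, C, E, F

A → match
B → match
C → match
D → no match
E → match
F → match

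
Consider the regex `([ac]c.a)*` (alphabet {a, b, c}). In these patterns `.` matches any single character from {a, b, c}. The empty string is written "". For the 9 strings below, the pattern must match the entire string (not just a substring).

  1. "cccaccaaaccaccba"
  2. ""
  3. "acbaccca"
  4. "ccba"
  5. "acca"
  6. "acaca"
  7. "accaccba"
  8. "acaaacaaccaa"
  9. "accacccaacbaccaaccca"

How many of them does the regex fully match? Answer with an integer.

1 → match
2 → match
3 → match
4 → match
5 → match
6 → no match
7 → match
8 → match
9 → match
Total matched: 8

8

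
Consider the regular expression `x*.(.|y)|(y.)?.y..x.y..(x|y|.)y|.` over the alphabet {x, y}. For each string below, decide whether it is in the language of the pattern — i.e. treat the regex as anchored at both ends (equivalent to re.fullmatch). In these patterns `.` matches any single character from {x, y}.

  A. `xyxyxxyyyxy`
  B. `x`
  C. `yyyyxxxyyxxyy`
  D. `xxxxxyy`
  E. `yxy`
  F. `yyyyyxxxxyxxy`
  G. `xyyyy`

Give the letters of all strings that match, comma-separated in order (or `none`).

A, B, C, D

A → match
B → match
C → match
D → match
E → no match
F → no match
G → no match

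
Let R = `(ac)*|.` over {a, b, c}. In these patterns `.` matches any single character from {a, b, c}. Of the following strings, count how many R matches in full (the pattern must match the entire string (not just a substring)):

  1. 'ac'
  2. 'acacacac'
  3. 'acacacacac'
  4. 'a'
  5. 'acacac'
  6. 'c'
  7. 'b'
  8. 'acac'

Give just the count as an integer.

1 → match
2 → match
3 → match
4 → match
5 → match
6 → match
7 → match
8 → match
Total matched: 8

8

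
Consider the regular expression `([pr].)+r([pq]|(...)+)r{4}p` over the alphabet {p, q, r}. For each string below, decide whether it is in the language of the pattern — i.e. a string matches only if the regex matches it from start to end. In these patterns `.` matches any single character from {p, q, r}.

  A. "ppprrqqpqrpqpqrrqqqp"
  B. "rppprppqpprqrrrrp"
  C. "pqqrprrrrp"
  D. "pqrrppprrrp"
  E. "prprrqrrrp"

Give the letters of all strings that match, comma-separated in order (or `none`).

B

A → no match — must end with "rp"
B → match
C → no match
D → no match
E → no match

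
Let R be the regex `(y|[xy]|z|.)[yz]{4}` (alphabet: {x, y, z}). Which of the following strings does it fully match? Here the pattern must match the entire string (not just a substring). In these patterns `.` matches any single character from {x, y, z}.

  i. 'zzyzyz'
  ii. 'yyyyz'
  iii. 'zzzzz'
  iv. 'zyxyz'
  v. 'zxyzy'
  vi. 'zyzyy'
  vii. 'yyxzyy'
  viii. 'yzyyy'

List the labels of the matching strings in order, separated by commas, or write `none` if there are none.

i → no match
ii → match
iii → match
iv → no match
v → no match
vi → match
vii → no match
viii → match

ii, iii, vi, viii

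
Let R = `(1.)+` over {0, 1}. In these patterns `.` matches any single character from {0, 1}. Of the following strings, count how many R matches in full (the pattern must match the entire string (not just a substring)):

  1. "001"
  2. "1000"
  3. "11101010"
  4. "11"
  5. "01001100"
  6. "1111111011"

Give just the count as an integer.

3

1 → no match — must start with "1"
2 → no match
3 → match
4 → match
5 → no match — must start with "1"
6 → match
Total matched: 3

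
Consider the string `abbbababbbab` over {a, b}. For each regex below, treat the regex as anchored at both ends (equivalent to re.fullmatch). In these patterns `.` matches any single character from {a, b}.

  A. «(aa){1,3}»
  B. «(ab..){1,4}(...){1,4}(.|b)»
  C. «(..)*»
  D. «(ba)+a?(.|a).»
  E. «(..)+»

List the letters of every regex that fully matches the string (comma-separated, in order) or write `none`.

A → no match — must start with `aa`
B → match
C → match
D → no match — must start with `ba`
E → match

B, C, E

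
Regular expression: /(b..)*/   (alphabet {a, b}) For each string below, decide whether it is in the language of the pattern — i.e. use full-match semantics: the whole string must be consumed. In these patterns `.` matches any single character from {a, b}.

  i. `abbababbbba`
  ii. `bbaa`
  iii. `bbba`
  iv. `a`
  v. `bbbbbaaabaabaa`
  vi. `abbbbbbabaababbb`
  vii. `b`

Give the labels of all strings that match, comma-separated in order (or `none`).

i → no match
ii → no match
iii → no match
iv → no match
v → no match
vi → no match
vii → no match

none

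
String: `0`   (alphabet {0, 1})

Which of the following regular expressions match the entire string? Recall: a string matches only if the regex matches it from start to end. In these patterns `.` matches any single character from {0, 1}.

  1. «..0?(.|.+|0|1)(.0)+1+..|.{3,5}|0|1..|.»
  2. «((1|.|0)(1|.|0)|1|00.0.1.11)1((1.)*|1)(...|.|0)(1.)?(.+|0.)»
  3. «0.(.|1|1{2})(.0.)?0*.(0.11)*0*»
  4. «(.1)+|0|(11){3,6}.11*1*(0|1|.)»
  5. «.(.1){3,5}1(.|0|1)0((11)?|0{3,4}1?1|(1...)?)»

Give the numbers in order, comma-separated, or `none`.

1, 4

1 → match
2 → no match
3 → no match
4 → match
5 → no match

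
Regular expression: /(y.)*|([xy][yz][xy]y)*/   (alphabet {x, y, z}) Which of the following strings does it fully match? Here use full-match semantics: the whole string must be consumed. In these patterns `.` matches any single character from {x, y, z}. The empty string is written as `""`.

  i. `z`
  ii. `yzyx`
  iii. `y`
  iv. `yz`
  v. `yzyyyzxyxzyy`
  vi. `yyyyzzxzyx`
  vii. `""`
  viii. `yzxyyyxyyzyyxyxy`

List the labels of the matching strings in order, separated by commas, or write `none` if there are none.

ii, iv, v, vii, viii

i. `z` → no match
ii. `yzyx` → match
iii. `y` → no match
iv. `yz` → match
v. `yzyyyzxyxzyy` → match
vi. `yyyyzzxzyx` → no match
vii. `""` → match
viii → match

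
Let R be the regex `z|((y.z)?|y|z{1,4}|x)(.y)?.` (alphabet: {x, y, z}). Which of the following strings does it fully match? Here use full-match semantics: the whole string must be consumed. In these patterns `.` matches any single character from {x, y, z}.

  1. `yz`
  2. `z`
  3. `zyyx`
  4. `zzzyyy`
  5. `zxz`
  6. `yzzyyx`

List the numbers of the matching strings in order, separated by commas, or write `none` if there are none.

1 → match
2 → match
3 → match
4 → match
5 → no match
6 → match

1, 2, 3, 4, 6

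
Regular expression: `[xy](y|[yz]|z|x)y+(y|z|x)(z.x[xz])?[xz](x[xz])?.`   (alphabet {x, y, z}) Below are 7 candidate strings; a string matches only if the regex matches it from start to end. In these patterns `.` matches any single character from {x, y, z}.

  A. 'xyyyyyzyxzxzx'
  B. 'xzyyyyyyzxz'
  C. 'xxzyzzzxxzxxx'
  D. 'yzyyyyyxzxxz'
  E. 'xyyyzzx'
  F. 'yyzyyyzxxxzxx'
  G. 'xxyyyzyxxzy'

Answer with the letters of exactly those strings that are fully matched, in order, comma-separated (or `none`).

B, D, E, G

A → no match
B → match
C → no match
D → match
E → match
F → no match
G → match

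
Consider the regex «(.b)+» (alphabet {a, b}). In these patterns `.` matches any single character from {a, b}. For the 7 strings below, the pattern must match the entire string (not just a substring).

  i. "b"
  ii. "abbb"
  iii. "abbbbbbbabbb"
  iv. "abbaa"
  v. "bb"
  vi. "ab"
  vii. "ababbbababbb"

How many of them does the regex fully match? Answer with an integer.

i. "b" → no match
ii. "abbb" → match
iii. "abbbbbbbabbb" → match
iv. "abbaa" → no match — must end with "b"
v. "bb" → match
vi. "ab" → match
vii. "ababbbababbb" → match
Total matched: 5

5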